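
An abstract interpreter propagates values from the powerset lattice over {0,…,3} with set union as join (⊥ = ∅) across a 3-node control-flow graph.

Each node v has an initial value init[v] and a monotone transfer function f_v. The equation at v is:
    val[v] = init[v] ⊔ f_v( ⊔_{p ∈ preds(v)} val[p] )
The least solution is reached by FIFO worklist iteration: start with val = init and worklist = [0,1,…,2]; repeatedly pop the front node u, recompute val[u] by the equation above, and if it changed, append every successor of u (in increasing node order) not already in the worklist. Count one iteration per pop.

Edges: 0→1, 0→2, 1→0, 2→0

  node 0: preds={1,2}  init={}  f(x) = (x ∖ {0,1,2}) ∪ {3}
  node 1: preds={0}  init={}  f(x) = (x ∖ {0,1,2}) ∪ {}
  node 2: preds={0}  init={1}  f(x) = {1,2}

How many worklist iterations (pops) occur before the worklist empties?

Worklist (4 pops):
  #1 pop 0: in={1} → {3} (was {}); enqueue []
  #2 pop 1: in={3} → {3} (was {}); enqueue [0]
  #3 pop 2: in={3} → {1,2} (was {1}); enqueue []
  #4 pop 0: in={1,2,3} → {3} (no change)

Fixpoint:
  val[0] = {3}
  val[1] = {3}
  val[2] = {1,2}

4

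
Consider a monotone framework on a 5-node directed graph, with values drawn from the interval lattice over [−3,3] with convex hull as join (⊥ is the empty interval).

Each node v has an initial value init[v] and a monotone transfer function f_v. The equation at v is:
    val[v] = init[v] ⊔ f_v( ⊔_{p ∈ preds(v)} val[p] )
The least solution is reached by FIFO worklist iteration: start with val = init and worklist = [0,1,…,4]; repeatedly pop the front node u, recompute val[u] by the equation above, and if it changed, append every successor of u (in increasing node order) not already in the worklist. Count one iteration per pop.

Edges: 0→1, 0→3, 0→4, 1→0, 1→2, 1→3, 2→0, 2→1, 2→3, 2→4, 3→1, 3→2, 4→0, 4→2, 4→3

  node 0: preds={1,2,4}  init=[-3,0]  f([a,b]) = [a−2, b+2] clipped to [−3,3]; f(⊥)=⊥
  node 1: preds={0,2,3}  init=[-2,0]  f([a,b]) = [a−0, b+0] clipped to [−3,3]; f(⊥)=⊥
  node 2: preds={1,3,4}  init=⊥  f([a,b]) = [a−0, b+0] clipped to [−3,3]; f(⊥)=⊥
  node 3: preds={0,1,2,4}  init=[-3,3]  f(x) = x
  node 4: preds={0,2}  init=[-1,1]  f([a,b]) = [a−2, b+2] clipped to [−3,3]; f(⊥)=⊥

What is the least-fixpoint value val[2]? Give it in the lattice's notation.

[-3,3]

Worklist (9 pops):
  #1 pop 0: in=[-2,1] → [-3,3] (was [-3,0]); enqueue []
  #2 pop 1: in=[-3,3] → [-3,3] (was [-2,0]); enqueue [0]
  #3 pop 2: in=[-3,3] → [-3,3] (was ⊥); enqueue [1]
  #4 pop 3: in=[-3,3] → [-3,3] (no change)
  #5 pop 4: in=[-3,3] → [-3,3] (was [-1,1]); enqueue [2,3]
  #6 pop 0: in=[-3,3] → [-3,3] (no change)
  #7 pop 1: in=[-3,3] → [-3,3] (no change)
  #8 pop 2: in=[-3,3] → [-3,3] (no change)
  #9 pop 3: in=[-3,3] → [-3,3] (no change)

Fixpoint:
  val[0] = [-3,3]
  val[1] = [-3,3]
  val[2] = [-3,3]
  val[3] = [-3,3]
  val[4] = [-3,3]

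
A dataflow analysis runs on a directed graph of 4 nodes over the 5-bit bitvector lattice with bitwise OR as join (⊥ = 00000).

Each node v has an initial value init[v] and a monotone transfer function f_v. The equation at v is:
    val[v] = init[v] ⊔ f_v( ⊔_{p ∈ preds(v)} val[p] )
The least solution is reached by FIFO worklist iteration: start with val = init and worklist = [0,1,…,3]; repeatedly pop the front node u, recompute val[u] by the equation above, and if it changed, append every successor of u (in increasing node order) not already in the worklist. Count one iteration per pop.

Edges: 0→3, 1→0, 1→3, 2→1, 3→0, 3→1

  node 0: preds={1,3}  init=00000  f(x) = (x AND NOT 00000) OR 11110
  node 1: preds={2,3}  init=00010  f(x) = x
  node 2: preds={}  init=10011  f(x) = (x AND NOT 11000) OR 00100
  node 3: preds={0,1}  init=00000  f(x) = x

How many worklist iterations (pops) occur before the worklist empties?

8

Trace (8 dequeues):
  [1] u=0 | in 00010 | out 11110 | prev 00000 | push {}
  [2] u=1 | in 10011 | out 10011 | prev 00010 | push {0}
  [3] u=2 | in 00000 | out 10111 | prev 10011 | push {1}
  [4] u=3 | in 11111 | out 11111 | prev 00000 | push {}
  [5] u=0 | in 11111 | out 11111 | prev 11110 | push {3}
  [6] u=1 | in 11111 | out 11111 | prev 10011 | push {0}
  [7] u=3 | in 11111 | out 11111 | ==
  [8] u=0 | in 11111 | out 11111 | ==

Converged values:
  [0] 11111
  [1] 11111
  [2] 10111
  [3] 11111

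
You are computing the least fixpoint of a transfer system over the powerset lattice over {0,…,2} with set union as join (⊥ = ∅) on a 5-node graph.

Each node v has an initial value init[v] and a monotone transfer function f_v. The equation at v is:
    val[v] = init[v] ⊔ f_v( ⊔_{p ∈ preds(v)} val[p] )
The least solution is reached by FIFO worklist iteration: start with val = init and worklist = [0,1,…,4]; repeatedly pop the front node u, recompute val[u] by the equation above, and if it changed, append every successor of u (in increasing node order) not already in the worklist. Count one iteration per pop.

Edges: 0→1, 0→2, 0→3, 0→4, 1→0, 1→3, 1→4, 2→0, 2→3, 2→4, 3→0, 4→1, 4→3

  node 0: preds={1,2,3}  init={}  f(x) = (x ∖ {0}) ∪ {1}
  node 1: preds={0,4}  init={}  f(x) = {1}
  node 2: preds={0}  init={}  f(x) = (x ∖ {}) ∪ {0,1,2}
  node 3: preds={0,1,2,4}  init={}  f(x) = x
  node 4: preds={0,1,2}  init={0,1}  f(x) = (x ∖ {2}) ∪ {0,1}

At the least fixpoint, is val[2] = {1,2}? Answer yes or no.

Trace (10 dequeues):
  [1] u=0 | in {} | out {1} | prev {} | push {}
  [2] u=1 | in {0,1} | out {1} | prev {} | push {0}
  [3] u=2 | in {1} | out {0,1,2} | prev {} | push {}
  [4] u=3 | in {0,1,2} | out {0,1,2} | prev {} | push {}
  [5] u=4 | in {0,1,2} | out {0,1} | ==
  [6] u=0 | in {0,1,2} | out {1,2} | prev {1} | push {1,2,3,4}
  [7] u=1 | in {0,1,2} | out {1} | ==
  [8] u=2 | in {1,2} | out {0,1,2} | ==
  [9] u=3 | in {0,1,2} | out {0,1,2} | ==
  [10] u=4 | in {0,1,2} | out {0,1} | ==

Converged values:
  [0] {1,2}
  [1] {1}
  [2] {0,1,2}
  [3] {0,1,2}
  [4] {0,1}

no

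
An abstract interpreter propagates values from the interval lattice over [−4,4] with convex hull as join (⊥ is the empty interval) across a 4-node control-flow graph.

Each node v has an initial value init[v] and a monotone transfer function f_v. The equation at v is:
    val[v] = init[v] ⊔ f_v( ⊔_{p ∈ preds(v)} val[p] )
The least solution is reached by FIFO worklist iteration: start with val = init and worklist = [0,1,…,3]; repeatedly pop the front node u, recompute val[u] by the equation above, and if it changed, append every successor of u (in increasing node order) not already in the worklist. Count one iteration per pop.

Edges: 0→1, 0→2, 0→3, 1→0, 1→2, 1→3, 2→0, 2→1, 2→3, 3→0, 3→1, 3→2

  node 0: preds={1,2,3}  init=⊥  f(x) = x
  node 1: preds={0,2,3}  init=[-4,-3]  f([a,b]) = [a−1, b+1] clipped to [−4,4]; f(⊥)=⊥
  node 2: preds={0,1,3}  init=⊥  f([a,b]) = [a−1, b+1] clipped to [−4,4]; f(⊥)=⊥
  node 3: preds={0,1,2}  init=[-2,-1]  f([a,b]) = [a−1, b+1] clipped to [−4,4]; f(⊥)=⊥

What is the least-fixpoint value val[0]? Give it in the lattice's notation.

[-4,4]

Trace (13 dequeues):
  [1] u=0 | in [-4,-1] | out [-4,-1] | prev ⊥ | push {}
  [2] u=1 | in [-4,-1] | out [-4,0] | prev [-4,-3] | push {0}
  [3] u=2 | in [-4,0] | out [-4,1] | prev ⊥ | push {1}
  [4] u=3 | in [-4,1] | out [-4,2] | prev [-2,-1] | push {2}
  [5] u=0 | in [-4,2] | out [-4,2] | prev [-4,-1] | push {3}
  [6] u=1 | in [-4,2] | out [-4,3] | prev [-4,0] | push {0}
  [7] u=2 | in [-4,3] | out [-4,4] | prev [-4,1] | push {1}
  [8] u=3 | in [-4,4] | out [-4,4] | prev [-4,2] | push {2}
  [9] u=0 | in [-4,4] | out [-4,4] | prev [-4,2] | push {3}
  [10] u=1 | in [-4,4] | out [-4,4] | prev [-4,3] | push {0}
  [11] u=2 | in [-4,4] | out [-4,4] | ==
  [12] u=3 | in [-4,4] | out [-4,4] | ==
  [13] u=0 | in [-4,4] | out [-4,4] | ==

Converged values:
  [0] [-4,4]
  [1] [-4,4]
  [2] [-4,4]
  [3] [-4,4]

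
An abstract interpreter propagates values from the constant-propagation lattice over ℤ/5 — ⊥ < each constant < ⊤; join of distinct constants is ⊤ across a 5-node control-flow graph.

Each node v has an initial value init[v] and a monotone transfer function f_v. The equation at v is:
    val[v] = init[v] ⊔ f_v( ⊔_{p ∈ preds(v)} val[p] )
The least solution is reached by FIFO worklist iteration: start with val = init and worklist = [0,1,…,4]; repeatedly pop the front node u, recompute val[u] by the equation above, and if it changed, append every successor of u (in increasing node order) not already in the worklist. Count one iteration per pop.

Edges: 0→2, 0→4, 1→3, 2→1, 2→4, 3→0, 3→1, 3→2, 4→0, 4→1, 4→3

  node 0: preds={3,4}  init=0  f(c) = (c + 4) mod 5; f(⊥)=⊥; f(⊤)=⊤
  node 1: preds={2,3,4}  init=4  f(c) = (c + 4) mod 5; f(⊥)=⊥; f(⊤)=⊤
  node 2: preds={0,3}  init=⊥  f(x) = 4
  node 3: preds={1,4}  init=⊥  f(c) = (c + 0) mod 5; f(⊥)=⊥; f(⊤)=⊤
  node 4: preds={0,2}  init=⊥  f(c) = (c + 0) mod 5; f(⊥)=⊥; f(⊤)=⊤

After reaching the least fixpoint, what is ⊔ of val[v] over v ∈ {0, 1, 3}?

⊤

Iteration log — 13 steps:
  step 1. node 0  ⊔preds=⊥  new=0  stable
  step 2. node 1  ⊔preds=⊥  new=4  stable
  step 3. node 2  ⊔preds=0  new=4  old=⊥  +wl: 1
  step 4. node 3  ⊔preds=4  new=4  old=⊥  +wl: 0,2
  step 5. node 4  ⊔preds=⊤  new=⊤  old=⊥  +wl: 3
  step 6. node 1  ⊔preds=⊤  new=⊤  old=4  +wl: 
  step 7. node 0  ⊔preds=⊤  new=⊤  old=0  +wl: 4
  step 8. node 2  ⊔preds=⊤  new=4  stable
  step 9. node 3  ⊔preds=⊤  new=⊤  old=4  +wl: 0,1,2
  step 10. node 4  ⊔preds=⊤  new=⊤  stable
  step 11. node 0  ⊔preds=⊤  new=⊤  stable
  step 12. node 1  ⊔preds=⊤  new=⊤  stable
  step 13. node 2  ⊔preds=⊤  new=4  stable

Least fixpoint reached:
  node 0: ⊤
  node 1: ⊤
  node 2: 4
  node 3: ⊤
  node 4: ⊤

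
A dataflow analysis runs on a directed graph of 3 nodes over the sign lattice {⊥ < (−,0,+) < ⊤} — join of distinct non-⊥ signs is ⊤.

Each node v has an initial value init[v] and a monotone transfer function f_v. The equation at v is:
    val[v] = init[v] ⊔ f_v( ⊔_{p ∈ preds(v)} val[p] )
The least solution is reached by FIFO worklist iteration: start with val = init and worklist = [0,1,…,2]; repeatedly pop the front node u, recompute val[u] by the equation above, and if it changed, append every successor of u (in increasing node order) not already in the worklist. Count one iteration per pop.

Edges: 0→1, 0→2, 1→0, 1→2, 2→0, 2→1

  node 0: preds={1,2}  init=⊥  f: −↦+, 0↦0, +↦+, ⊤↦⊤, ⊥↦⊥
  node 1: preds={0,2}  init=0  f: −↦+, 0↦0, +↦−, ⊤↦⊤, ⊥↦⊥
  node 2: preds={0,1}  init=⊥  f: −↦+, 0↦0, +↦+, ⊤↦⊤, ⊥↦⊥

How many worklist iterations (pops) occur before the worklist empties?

Trace (5 dequeues):
  [1] u=0 | in 0 | out 0 | prev ⊥ | push {}
  [2] u=1 | in 0 | out 0 | ==
  [3] u=2 | in 0 | out 0 | prev ⊥ | push {0,1}
  [4] u=0 | in 0 | out 0 | ==
  [5] u=1 | in 0 | out 0 | ==

Converged values:
  [0] 0
  [1] 0
  [2] 0

5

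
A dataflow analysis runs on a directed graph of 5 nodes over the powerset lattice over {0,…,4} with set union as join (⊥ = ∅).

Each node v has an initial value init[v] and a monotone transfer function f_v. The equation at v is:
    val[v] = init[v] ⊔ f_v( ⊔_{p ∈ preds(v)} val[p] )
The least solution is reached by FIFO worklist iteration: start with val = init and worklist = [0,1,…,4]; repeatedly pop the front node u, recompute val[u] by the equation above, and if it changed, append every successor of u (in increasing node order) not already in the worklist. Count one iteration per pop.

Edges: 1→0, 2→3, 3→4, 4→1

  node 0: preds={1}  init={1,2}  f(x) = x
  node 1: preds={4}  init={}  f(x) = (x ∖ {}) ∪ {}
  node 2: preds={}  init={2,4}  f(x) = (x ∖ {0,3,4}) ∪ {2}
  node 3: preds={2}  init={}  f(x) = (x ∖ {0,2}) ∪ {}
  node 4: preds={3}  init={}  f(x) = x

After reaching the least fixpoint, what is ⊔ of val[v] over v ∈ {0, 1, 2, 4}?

{1,2,4}

Worklist (7 pops):
  #1 pop 0: in={} → {1,2} (no change)
  #2 pop 1: in={} → {} (no change)
  #3 pop 2: in={} → {2,4} (no change)
  #4 pop 3: in={2,4} → {4} (was {}); enqueue []
  #5 pop 4: in={4} → {4} (was {}); enqueue [1]
  #6 pop 1: in={4} → {4} (was {}); enqueue [0]
  #7 pop 0: in={4} → {1,2,4} (was {1,2}); enqueue []

Fixpoint:
  val[0] = {1,2,4}
  val[1] = {4}
  val[2] = {2,4}
  val[3] = {4}
  val[4] = {4}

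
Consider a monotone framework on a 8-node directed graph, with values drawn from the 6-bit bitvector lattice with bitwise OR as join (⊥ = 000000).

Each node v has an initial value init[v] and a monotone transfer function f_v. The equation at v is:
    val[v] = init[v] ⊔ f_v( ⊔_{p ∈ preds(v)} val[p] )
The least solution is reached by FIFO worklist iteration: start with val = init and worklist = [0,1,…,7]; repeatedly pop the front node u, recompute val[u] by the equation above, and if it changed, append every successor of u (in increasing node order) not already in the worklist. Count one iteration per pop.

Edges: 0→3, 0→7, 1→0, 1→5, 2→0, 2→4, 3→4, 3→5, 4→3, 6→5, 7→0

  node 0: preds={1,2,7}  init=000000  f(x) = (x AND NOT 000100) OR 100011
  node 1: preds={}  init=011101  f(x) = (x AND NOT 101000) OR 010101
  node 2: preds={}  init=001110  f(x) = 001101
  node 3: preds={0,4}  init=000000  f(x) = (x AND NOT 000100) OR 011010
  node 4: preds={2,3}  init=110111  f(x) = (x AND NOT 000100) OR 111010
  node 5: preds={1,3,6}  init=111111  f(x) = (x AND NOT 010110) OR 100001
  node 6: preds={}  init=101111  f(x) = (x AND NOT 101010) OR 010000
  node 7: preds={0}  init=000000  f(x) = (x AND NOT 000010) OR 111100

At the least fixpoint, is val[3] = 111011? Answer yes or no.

Iteration log — 11 steps:
  step 1. node 0  ⊔preds=011111  new=111011  old=000000  +wl: 
  step 2. node 1  ⊔preds=000000  new=011101  stable
  step 3. node 2  ⊔preds=000000  new=001111  old=001110  +wl: 0
  step 4. node 3  ⊔preds=111111  new=111011  old=000000  +wl: 
  step 5. node 4  ⊔preds=111111  new=111111  old=110111  +wl: 3
  step 6. node 5  ⊔preds=111111  new=111111  stable
  step 7. node 6  ⊔preds=000000  new=111111  old=101111  +wl: 5
  step 8. node 7  ⊔preds=111011  new=111101  old=000000  +wl: 
  step 9. node 0  ⊔preds=111111  new=111011  stable
  step 10. node 3  ⊔preds=111111  new=111011  stable
  step 11. node 5  ⊔preds=111111  new=111111  stable

Least fixpoint reached:
  node 0: 111011
  node 1: 011101
  node 2: 001111
  node 3: 111011
  node 4: 111111
  node 5: 111111
  node 6: 111111
  node 7: 111101

yes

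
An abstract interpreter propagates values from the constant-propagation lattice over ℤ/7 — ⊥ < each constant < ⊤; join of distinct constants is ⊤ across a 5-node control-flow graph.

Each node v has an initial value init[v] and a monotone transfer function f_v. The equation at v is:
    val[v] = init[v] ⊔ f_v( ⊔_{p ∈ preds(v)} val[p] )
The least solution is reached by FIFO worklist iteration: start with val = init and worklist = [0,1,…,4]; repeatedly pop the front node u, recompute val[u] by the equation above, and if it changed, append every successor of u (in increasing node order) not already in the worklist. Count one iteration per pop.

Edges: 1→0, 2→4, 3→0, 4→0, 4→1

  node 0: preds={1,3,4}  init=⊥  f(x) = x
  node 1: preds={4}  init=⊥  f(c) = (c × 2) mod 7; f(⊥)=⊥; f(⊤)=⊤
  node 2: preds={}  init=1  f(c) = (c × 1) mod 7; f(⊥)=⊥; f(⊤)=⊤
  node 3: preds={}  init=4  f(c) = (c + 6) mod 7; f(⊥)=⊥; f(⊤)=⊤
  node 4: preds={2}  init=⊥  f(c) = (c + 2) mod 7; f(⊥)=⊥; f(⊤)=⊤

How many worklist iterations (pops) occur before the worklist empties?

8

Trace (8 dequeues):
  [1] u=0 | in 4 | out 4 | prev ⊥ | push {}
  [2] u=1 | in ⊥ | out ⊥ | ==
  [3] u=2 | in ⊥ | out 1 | ==
  [4] u=3 | in ⊥ | out 4 | ==
  [5] u=4 | in 1 | out 3 | prev ⊥ | push {0,1}
  [6] u=0 | in ⊤ | out ⊤ | prev 4 | push {}
  [7] u=1 | in 3 | out 6 | prev ⊥ | push {0}
  [8] u=0 | in ⊤ | out ⊤ | ==

Converged values:
  [0] ⊤
  [1] 6
  [2] 1
  [3] 4
  [4] 3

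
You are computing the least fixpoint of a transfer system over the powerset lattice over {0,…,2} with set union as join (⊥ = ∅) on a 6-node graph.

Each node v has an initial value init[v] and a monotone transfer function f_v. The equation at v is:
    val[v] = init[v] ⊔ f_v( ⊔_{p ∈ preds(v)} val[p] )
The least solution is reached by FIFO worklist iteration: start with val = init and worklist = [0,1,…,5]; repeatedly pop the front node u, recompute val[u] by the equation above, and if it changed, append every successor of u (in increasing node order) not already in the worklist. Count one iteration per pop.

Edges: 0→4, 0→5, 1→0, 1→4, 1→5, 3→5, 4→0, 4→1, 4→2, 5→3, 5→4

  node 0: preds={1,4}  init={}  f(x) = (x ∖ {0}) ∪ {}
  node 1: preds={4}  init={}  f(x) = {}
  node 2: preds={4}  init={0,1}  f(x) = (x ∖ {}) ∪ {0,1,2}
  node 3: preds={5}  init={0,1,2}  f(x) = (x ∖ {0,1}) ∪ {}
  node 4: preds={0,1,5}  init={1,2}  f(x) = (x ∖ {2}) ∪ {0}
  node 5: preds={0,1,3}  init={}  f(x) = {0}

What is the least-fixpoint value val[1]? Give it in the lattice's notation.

Iteration log — 11 steps:
  step 1. node 0  ⊔preds={1,2}  new={1,2}  old={}  +wl: 
  step 2. node 1  ⊔preds={1,2}  new={}  stable
  step 3. node 2  ⊔preds={1,2}  new={0,1,2}  old={0,1}  +wl: 
  step 4. node 3  ⊔preds={}  new={0,1,2}  stable
  step 5. node 4  ⊔preds={1,2}  new={0,1,2}  old={1,2}  +wl: 0,1,2
  step 6. node 5  ⊔preds={0,1,2}  new={0}  old={}  +wl: 3,4
  step 7. node 0  ⊔preds={0,1,2}  new={1,2}  stable
  step 8. node 1  ⊔preds={0,1,2}  new={}  stable
  step 9. node 2  ⊔preds={0,1,2}  new={0,1,2}  stable
  step 10. node 3  ⊔preds={0}  new={0,1,2}  stable
  step 11. node 4  ⊔preds={0,1,2}  new={0,1,2}  stable

Least fixpoint reached:
  node 0: {1,2}
  node 1: {}
  node 2: {0,1,2}
  node 3: {0,1,2}
  node 4: {0,1,2}
  node 5: {0}

{}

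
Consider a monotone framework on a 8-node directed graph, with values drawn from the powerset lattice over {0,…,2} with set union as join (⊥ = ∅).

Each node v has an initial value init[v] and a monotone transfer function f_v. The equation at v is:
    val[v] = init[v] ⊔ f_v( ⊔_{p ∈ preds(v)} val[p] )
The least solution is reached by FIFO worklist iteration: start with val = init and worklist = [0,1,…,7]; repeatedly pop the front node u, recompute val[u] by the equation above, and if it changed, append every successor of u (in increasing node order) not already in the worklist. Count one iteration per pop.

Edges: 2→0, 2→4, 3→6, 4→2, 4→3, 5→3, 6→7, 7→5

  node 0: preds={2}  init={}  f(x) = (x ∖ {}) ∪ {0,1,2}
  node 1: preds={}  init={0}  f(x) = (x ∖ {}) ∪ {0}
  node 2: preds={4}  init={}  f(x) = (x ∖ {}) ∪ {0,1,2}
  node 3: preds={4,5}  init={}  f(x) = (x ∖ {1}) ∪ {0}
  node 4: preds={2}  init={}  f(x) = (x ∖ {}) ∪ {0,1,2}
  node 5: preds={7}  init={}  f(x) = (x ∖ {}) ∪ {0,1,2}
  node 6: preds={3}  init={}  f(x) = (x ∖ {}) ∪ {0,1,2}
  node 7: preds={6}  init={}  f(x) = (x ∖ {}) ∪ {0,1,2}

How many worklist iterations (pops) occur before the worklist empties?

13

Worklist (13 pops):
  #1 pop 0: in={} → {0,1,2} (was {}); enqueue []
  #2 pop 1: in={} → {0} (no change)
  #3 pop 2: in={} → {0,1,2} (was {}); enqueue [0]
  #4 pop 3: in={} → {0} (was {}); enqueue []
  #5 pop 4: in={0,1,2} → {0,1,2} (was {}); enqueue [2,3]
  #6 pop 5: in={} → {0,1,2} (was {}); enqueue []
  #7 pop 6: in={0} → {0,1,2} (was {}); enqueue []
  #8 pop 7: in={0,1,2} → {0,1,2} (was {}); enqueue [5]
  #9 pop 0: in={0,1,2} → {0,1,2} (no change)
  #10 pop 2: in={0,1,2} → {0,1,2} (no change)
  #11 pop 3: in={0,1,2} → {0,2} (was {0}); enqueue [6]
  #12 pop 5: in={0,1,2} → {0,1,2} (no change)
  #13 pop 6: in={0,2} → {0,1,2} (no change)

Fixpoint:
  val[0] = {0,1,2}
  val[1] = {0}
  val[2] = {0,1,2}
  val[3] = {0,2}
  val[4] = {0,1,2}
  val[5] = {0,1,2}
  val[6] = {0,1,2}
  val[7] = {0,1,2}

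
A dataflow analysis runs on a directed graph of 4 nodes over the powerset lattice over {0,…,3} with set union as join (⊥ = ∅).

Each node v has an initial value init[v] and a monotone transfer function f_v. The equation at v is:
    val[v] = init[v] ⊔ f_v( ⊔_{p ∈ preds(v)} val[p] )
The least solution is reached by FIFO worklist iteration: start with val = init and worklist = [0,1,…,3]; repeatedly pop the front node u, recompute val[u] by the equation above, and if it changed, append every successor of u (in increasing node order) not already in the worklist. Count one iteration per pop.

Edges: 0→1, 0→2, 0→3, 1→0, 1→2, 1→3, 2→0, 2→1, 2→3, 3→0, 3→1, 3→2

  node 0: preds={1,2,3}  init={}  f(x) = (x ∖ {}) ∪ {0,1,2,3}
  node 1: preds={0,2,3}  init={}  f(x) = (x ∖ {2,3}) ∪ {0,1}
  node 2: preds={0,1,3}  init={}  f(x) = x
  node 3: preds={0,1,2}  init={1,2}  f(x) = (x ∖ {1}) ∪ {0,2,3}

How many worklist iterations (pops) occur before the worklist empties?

Worklist (7 pops):
  #1 pop 0: in={1,2} → {0,1,2,3} (was {}); enqueue []
  #2 pop 1: in={0,1,2,3} → {0,1} (was {}); enqueue [0]
  #3 pop 2: in={0,1,2,3} → {0,1,2,3} (was {}); enqueue [1]
  #4 pop 3: in={0,1,2,3} → {0,1,2,3} (was {1,2}); enqueue [2]
  #5 pop 0: in={0,1,2,3} → {0,1,2,3} (no change)
  #6 pop 1: in={0,1,2,3} → {0,1} (no change)
  #7 pop 2: in={0,1,2,3} → {0,1,2,3} (no change)

Fixpoint:
  val[0] = {0,1,2,3}
  val[1] = {0,1}
  val[2] = {0,1,2,3}
  val[3] = {0,1,2,3}

7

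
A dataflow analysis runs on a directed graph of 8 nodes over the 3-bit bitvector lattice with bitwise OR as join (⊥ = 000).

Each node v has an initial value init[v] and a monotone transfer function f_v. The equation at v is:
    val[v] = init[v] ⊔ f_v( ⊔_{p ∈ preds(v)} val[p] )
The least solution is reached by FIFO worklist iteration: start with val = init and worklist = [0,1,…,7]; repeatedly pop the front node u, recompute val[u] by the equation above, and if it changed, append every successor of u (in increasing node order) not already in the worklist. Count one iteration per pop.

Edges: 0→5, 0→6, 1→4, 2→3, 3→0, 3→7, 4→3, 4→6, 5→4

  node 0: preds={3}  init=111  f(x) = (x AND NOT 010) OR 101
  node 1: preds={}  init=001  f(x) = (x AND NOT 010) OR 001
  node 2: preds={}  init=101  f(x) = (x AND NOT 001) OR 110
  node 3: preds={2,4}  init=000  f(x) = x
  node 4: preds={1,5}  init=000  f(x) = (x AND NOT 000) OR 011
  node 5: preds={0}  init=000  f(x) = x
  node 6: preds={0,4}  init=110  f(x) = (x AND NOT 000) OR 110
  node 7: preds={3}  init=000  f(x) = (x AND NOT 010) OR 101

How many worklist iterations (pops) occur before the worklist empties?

13

Trace (13 dequeues):
  [1] u=0 | in 000 | out 111 | ==
  [2] u=1 | in 000 | out 001 | ==
  [3] u=2 | in 000 | out 111 | prev 101 | push {}
  [4] u=3 | in 111 | out 111 | prev 000 | push {0}
  [5] u=4 | in 001 | out 011 | prev 000 | push {3}
  [6] u=5 | in 111 | out 111 | prev 000 | push {4}
  [7] u=6 | in 111 | out 111 | prev 110 | push {}
  [8] u=7 | in 111 | out 101 | prev 000 | push {}
  [9] u=0 | in 111 | out 111 | ==
  [10] u=3 | in 111 | out 111 | ==
  [11] u=4 | in 111 | out 111 | prev 011 | push {3,6}
  [12] u=3 | in 111 | out 111 | ==
  [13] u=6 | in 111 | out 111 | ==

Converged values:
  [0] 111
  [1] 001
  [2] 111
  [3] 111
  [4] 111
  [5] 111
  [6] 111
  [7] 101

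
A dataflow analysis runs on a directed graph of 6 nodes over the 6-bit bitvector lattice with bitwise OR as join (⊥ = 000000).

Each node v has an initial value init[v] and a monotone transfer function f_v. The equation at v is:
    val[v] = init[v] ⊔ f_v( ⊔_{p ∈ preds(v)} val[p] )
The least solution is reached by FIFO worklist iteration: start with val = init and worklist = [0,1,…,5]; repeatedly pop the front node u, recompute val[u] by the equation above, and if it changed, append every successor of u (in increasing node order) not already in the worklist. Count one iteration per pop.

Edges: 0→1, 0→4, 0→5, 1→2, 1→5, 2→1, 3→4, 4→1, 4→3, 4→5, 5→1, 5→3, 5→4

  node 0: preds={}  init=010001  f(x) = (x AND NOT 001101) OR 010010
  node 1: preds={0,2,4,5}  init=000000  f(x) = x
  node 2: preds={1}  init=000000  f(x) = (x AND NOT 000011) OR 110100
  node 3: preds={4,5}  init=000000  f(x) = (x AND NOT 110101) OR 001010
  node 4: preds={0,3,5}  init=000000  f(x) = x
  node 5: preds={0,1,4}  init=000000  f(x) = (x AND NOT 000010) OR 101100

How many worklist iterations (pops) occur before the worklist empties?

Trace (13 dequeues):
  [1] u=0 | in 000000 | out 010011 | prev 010001 | push {}
  [2] u=1 | in 010011 | out 010011 | prev 000000 | push {}
  [3] u=2 | in 010011 | out 110100 | prev 000000 | push {1}
  [4] u=3 | in 000000 | out 001010 | prev 000000 | push {}
  [5] u=4 | in 011011 | out 011011 | prev 000000 | push {3}
  [6] u=5 | in 011011 | out 111101 | prev 000000 | push {4}
  [7] u=1 | in 111111 | out 111111 | prev 010011 | push {2,5}
  [8] u=3 | in 111111 | out 001010 | ==
  [9] u=4 | in 111111 | out 111111 | prev 011011 | push {1,3}
  [10] u=2 | in 111111 | out 111100 | prev 110100 | push {}
  [11] u=5 | in 111111 | out 111101 | ==
  [12] u=1 | in 111111 | out 111111 | ==
  [13] u=3 | in 111111 | out 001010 | ==

Converged values:
  [0] 010011
  [1] 111111
  [2] 111100
  [3] 001010
  [4] 111111
  [5] 111101

13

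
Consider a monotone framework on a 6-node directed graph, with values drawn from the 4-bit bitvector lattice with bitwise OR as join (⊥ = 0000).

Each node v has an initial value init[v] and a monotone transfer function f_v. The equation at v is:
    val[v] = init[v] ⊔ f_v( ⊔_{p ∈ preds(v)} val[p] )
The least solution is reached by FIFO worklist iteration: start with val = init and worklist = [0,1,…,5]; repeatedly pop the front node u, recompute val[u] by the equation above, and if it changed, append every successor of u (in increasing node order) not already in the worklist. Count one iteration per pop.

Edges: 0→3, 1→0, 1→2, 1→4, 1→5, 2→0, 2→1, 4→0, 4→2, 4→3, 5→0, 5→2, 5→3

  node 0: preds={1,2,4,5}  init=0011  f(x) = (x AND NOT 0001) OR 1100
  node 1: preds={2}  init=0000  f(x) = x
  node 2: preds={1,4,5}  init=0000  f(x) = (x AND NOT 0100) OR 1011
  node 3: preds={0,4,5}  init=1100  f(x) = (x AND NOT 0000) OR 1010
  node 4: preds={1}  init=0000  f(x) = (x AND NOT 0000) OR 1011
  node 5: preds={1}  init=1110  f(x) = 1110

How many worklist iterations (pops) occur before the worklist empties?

Worklist (13 pops):
  #1 pop 0: in=1110 → 1111 (was 0011); enqueue []
  #2 pop 1: in=0000 → 0000 (no change)
  #3 pop 2: in=1110 → 1011 (was 0000); enqueue [0,1]
  #4 pop 3: in=1111 → 1111 (was 1100); enqueue []
  #5 pop 4: in=0000 → 1011 (was 0000); enqueue [2,3]
  #6 pop 5: in=0000 → 1110 (no change)
  #7 pop 0: in=1111 → 1111 (no change)
  #8 pop 1: in=1011 → 1011 (was 0000); enqueue [0,4,5]
  #9 pop 2: in=1111 → 1011 (no change)
  #10 pop 3: in=1111 → 1111 (no change)
  #11 pop 0: in=1111 → 1111 (no change)
  #12 pop 4: in=1011 → 1011 (no change)
  #13 pop 5: in=1011 → 1110 (no change)

Fixpoint:
  val[0] = 1111
  val[1] = 1011
  val[2] = 1011
  val[3] = 1111
  val[4] = 1011
  val[5] = 1110

13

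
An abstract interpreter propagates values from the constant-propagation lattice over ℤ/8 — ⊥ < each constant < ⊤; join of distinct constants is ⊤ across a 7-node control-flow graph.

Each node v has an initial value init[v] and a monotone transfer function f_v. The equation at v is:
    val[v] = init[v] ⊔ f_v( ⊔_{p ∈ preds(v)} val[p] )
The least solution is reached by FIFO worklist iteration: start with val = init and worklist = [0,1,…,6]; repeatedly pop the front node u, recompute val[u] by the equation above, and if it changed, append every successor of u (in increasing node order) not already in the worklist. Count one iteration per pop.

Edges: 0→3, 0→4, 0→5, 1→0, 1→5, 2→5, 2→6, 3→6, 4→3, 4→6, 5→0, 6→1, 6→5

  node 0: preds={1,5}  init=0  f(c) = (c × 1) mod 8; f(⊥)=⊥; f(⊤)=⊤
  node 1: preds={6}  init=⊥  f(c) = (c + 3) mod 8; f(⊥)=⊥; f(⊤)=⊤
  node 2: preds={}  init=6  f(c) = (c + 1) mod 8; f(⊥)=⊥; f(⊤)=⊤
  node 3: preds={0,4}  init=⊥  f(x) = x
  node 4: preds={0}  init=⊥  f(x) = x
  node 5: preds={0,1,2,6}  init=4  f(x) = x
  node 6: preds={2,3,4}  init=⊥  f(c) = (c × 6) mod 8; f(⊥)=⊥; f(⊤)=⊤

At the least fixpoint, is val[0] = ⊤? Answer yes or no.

Worklist (12 pops):
  #1 pop 0: in=4 → ⊤ (was 0); enqueue []
  #2 pop 1: in=⊥ → ⊥ (no change)
  #3 pop 2: in=⊥ → 6 (no change)
  #4 pop 3: in=⊤ → ⊤ (was ⊥); enqueue []
  #5 pop 4: in=⊤ → ⊤ (was ⊥); enqueue [3]
  #6 pop 5: in=⊤ → ⊤ (was 4); enqueue [0]
  #7 pop 6: in=⊤ → ⊤ (was ⊥); enqueue [1,5]
  #8 pop 3: in=⊤ → ⊤ (no change)
  #9 pop 0: in=⊤ → ⊤ (no change)
  #10 pop 1: in=⊤ → ⊤ (was ⊥); enqueue [0]
  #11 pop 5: in=⊤ → ⊤ (no change)
  #12 pop 0: in=⊤ → ⊤ (no change)

Fixpoint:
  val[0] = ⊤
  val[1] = ⊤
  val[2] = 6
  val[3] = ⊤
  val[4] = ⊤
  val[5] = ⊤
  val[6] = ⊤

yes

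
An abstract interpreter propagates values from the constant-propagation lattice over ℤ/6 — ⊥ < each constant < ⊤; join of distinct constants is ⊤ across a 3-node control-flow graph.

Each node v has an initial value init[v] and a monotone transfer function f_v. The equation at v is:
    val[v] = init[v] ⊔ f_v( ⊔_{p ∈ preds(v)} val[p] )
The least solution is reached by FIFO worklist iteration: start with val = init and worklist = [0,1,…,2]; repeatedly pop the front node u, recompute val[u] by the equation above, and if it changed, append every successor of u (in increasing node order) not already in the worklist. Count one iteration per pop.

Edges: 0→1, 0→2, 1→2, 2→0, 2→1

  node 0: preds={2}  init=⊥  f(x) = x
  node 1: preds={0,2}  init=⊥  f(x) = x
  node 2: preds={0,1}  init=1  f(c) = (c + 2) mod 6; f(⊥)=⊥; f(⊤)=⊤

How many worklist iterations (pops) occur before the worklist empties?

6

Worklist (6 pops):
  #1 pop 0: in=1 → 1 (was ⊥); enqueue []
  #2 pop 1: in=1 → 1 (was ⊥); enqueue []
  #3 pop 2: in=1 → ⊤ (was 1); enqueue [0,1]
  #4 pop 0: in=⊤ → ⊤ (was 1); enqueue [2]
  #5 pop 1: in=⊤ → ⊤ (was 1); enqueue []
  #6 pop 2: in=⊤ → ⊤ (no change)

Fixpoint:
  val[0] = ⊤
  val[1] = ⊤
  val[2] = ⊤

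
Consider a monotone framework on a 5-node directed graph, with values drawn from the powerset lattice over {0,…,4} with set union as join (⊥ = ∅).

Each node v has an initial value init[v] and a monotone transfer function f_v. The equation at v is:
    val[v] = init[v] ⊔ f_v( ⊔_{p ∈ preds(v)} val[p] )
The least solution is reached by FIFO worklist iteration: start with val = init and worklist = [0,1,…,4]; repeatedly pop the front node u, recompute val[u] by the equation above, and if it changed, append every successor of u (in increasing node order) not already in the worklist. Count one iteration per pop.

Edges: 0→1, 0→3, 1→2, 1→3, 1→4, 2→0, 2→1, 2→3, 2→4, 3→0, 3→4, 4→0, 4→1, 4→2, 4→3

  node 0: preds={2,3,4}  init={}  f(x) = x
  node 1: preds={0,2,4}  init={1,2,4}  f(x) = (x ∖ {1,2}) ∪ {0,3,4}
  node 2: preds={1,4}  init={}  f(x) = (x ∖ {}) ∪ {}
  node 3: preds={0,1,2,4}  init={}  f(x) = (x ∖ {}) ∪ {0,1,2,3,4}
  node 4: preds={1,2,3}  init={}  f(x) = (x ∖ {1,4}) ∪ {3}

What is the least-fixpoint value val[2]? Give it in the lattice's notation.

Trace (9 dequeues):
  [1] u=0 | in {} | out {} | ==
  [2] u=1 | in {} | out {0,1,2,3,4} | prev {1,2,4} | push {}
  [3] u=2 | in {0,1,2,3,4} | out {0,1,2,3,4} | prev {} | push {0,1}
  [4] u=3 | in {0,1,2,3,4} | out {0,1,2,3,4} | prev {} | push {}
  [5] u=4 | in {0,1,2,3,4} | out {0,2,3} | prev {} | push {2,3}
  [6] u=0 | in {0,1,2,3,4} | out {0,1,2,3,4} | prev {} | push {}
  [7] u=1 | in {0,1,2,3,4} | out {0,1,2,3,4} | ==
  [8] u=2 | in {0,1,2,3,4} | out {0,1,2,3,4} | ==
  [9] u=3 | in {0,1,2,3,4} | out {0,1,2,3,4} | ==

Converged values:
  [0] {0,1,2,3,4}
  [1] {0,1,2,3,4}
  [2] {0,1,2,3,4}
  [3] {0,1,2,3,4}
  [4] {0,2,3}

{0,1,2,3,4}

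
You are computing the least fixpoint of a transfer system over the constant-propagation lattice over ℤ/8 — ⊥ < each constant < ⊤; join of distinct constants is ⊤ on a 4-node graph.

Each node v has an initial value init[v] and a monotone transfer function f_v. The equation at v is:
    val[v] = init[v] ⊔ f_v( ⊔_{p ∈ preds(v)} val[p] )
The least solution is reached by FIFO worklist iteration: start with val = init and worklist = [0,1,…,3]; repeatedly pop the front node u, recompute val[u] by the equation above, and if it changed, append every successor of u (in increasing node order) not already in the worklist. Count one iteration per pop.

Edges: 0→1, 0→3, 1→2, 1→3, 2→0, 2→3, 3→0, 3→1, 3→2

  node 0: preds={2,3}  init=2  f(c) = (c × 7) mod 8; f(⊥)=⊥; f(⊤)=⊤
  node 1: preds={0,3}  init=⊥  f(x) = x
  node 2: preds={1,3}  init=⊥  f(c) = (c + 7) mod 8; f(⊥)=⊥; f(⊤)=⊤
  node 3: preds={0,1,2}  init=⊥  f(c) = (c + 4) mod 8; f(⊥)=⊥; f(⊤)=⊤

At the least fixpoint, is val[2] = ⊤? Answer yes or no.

Iteration log — 9 steps:
  step 1. node 0  ⊔preds=⊥  new=2  stable
  step 2. node 1  ⊔preds=2  new=2  old=⊥  +wl: 
  step 3. node 2  ⊔preds=2  new=1  old=⊥  +wl: 0
  step 4. node 3  ⊔preds=⊤  new=⊤  old=⊥  +wl: 1,2
  step 5. node 0  ⊔preds=⊤  new=⊤  old=2  +wl: 3
  step 6. node 1  ⊔preds=⊤  new=⊤  old=2  +wl: 
  step 7. node 2  ⊔preds=⊤  new=⊤  old=1  +wl: 0
  step 8. node 3  ⊔preds=⊤  new=⊤  stable
  step 9. node 0  ⊔preds=⊤  new=⊤  stable

Least fixpoint reached:
  node 0: ⊤
  node 1: ⊤
  node 2: ⊤
  node 3: ⊤

yes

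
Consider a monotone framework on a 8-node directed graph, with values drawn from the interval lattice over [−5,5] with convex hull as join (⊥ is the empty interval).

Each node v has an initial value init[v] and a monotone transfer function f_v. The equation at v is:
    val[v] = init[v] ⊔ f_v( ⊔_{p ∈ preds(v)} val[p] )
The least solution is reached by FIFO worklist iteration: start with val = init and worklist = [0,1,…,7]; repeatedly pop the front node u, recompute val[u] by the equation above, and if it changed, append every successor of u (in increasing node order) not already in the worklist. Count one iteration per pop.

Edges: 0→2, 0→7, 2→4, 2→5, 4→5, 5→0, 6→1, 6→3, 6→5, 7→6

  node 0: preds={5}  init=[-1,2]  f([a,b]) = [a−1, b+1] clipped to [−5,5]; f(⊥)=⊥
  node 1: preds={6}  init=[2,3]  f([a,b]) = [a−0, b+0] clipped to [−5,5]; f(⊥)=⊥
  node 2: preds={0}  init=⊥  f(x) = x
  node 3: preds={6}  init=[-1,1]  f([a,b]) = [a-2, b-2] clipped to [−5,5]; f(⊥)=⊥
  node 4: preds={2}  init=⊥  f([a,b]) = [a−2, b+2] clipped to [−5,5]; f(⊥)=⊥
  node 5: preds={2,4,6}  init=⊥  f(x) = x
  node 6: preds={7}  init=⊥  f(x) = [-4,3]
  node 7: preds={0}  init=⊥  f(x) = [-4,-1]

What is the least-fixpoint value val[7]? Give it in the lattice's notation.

[-4,-1]

Worklist (23 pops):
  #1 pop 0: in=⊥ → [-1,2] (no change)
  #2 pop 1: in=⊥ → [2,3] (no change)
  #3 pop 2: in=[-1,2] → [-1,2] (was ⊥); enqueue []
  #4 pop 3: in=⊥ → [-1,1] (no change)
  #5 pop 4: in=[-1,2] → [-3,4] (was ⊥); enqueue []
  #6 pop 5: in=[-3,4] → [-3,4] (was ⊥); enqueue [0]
  #7 pop 6: in=⊥ → [-4,3] (was ⊥); enqueue [1,3,5]
  #8 pop 7: in=[-1,2] → [-4,-1] (was ⊥); enqueue [6]
  #9 pop 0: in=[-3,4] → [-4,5] (was [-1,2]); enqueue [2,7]
  #10 pop 1: in=[-4,3] → [-4,3] (was [2,3]); enqueue []
  #11 pop 3: in=[-4,3] → [-5,1] (was [-1,1]); enqueue []
  #12 pop 5: in=[-4,4] → [-4,4] (was [-3,4]); enqueue [0]
  #13 pop 6: in=[-4,-1] → [-4,3] (no change)
  #14 pop 2: in=[-4,5] → [-4,5] (was [-1,2]); enqueue [4,5]
  #15 pop 7: in=[-4,5] → [-4,-1] (no change)
  #16 pop 0: in=[-4,4] → [-5,5] (was [-4,5]); enqueue [2,7]
  #17 pop 4: in=[-4,5] → [-5,5] (was [-3,4]); enqueue []
  #18 pop 5: in=[-5,5] → [-5,5] (was [-4,4]); enqueue [0]
  #19 pop 2: in=[-5,5] → [-5,5] (was [-4,5]); enqueue [4,5]
  #20 pop 7: in=[-5,5] → [-4,-1] (no change)
  #21 pop 0: in=[-5,5] → [-5,5] (no change)
  #22 pop 4: in=[-5,5] → [-5,5] (no change)
  #23 pop 5: in=[-5,5] → [-5,5] (no change)

Fixpoint:
  val[0] = [-5,5]
  val[1] = [-4,3]
  val[2] = [-5,5]
  val[3] = [-5,1]
  val[4] = [-5,5]
  val[5] = [-5,5]
  val[6] = [-4,3]
  val[7] = [-4,-1]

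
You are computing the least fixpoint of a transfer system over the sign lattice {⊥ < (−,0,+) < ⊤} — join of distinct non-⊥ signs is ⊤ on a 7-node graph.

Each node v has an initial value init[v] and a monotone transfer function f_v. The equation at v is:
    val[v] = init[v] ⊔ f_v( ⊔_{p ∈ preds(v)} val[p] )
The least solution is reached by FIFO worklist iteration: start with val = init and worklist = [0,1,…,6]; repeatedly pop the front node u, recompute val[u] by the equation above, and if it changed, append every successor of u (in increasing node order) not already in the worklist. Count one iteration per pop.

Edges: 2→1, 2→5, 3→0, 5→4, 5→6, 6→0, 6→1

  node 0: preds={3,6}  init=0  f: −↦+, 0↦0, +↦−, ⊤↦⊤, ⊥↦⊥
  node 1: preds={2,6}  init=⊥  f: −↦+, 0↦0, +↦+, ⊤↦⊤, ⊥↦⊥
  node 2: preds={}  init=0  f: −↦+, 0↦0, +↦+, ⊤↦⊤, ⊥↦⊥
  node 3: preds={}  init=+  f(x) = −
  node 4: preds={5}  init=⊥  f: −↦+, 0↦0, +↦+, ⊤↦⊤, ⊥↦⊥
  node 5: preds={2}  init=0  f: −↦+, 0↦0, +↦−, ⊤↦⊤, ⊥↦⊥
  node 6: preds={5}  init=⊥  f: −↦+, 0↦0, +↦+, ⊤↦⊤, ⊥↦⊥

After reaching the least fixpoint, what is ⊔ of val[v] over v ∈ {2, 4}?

0

Trace (9 dequeues):
  [1] u=0 | in + | out ⊤ | prev 0 | push {}
  [2] u=1 | in 0 | out 0 | prev ⊥ | push {}
  [3] u=2 | in ⊥ | out 0 | ==
  [4] u=3 | in ⊥ | out ⊤ | prev + | push {0}
  [5] u=4 | in 0 | out 0 | prev ⊥ | push {}
  [6] u=5 | in 0 | out 0 | ==
  [7] u=6 | in 0 | out 0 | prev ⊥ | push {1}
  [8] u=0 | in ⊤ | out ⊤ | ==
  [9] u=1 | in 0 | out 0 | ==

Converged values:
  [0] ⊤
  [1] 0
  [2] 0
  [3] ⊤
  [4] 0
  [5] 0
  [6] 0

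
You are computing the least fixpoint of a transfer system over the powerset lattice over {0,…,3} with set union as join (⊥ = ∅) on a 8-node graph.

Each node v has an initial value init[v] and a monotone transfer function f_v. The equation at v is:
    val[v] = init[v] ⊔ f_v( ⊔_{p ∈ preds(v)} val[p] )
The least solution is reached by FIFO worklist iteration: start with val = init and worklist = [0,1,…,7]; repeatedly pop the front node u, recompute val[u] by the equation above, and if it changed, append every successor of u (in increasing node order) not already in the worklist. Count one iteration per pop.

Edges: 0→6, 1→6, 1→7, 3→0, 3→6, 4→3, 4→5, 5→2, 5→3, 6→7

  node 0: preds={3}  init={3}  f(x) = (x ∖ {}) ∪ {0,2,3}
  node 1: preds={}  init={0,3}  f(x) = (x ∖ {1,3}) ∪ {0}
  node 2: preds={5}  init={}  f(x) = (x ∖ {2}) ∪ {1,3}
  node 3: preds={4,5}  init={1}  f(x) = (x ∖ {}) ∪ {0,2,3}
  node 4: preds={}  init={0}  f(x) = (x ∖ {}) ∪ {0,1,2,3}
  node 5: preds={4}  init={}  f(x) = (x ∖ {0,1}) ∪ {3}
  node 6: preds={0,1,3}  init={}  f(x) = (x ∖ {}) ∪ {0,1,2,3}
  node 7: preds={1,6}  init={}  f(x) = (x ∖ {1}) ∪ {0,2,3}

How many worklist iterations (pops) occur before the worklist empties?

Iteration log — 11 steps:
  step 1. node 0  ⊔preds={1}  new={0,1,2,3}  old={3}  +wl: 
  step 2. node 1  ⊔preds={}  new={0,3}  stable
  step 3. node 2  ⊔preds={}  new={1,3}  old={}  +wl: 
  step 4. node 3  ⊔preds={0}  new={0,1,2,3}  old={1}  +wl: 0
  step 5. node 4  ⊔preds={}  new={0,1,2,3}  old={0}  +wl: 3
  step 6. node 5  ⊔preds={0,1,2,3}  new={2,3}  old={}  +wl: 2
  step 7. node 6  ⊔preds={0,1,2,3}  new={0,1,2,3}  old={}  +wl: 
  step 8. node 7  ⊔preds={0,1,2,3}  new={0,2,3}  old={}  +wl: 
  step 9. node 0  ⊔preds={0,1,2,3}  new={0,1,2,3}  stable
  step 10. node 3  ⊔preds={0,1,2,3}  new={0,1,2,3}  stable
  step 11. node 2  ⊔preds={2,3}  new={1,3}  stable

Least fixpoint reached:
  node 0: {0,1,2,3}
  node 1: {0,3}
  node 2: {1,3}
  node 3: {0,1,2,3}
  node 4: {0,1,2,3}
  node 5: {2,3}
  node 6: {0,1,2,3}
  node 7: {0,2,3}

11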